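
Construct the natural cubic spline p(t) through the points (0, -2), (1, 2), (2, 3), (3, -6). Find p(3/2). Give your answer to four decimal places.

With M_i denoting the second derivative at x_i, h_i = 1, 1, 1, and Δ_i = (y_(i+1) − y_i)/h_i = 4, 1, -9:
  1·M_0 + 4·M_1 + 1·M_2 = 6(Δ_1 - Δ_0) = -18
  1·M_1 + 4·M_2 + 1·M_3 = 6(Δ_2 - Δ_1) = -60
Natural end conditions: M_0 = M_3 = 0.
Solving the tridiagonal system: M_0 = 0, M_1 = -4/5, M_2 = -74/5, M_3 = 0.
On [1, 2], p(t) = 2 + 56/15·(t - 1) - 2/5·(t - 1)² - 7/3·(t - 1)³.
With (t - 1) = 1/2: p(3/2) = 139/40.

3.4750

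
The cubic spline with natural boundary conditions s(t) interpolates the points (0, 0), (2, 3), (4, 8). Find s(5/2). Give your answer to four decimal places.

4.0859

Let M_i = s''(x_i). Step sizes h_i = 2, 2; slopes of the chords Δ_i = (y_(i+1) - y_i)/h_i = 3/2, 5/2.
  2·M_0 + 8·M_1 + 2·M_2 = 6(Δ_1 - Δ_0) = 6
Natural end conditions: M_0 = M_2 = 0.
Hence M_0 = 0, M_1 = 3/4, M_2 = 0.
On [2, 4], s(t) = 3 + 2·(t - 2) + 3/8·(t - 2)² - 1/16·(t - 2)³.
With (t - 2) = 1/2: s(5/2) = 523/128.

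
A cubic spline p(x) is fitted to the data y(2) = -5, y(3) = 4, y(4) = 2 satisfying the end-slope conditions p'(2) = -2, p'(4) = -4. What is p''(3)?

-31

Put M_i = p'' at the i-th knot. Here h = (1, 1) and Δ = (9, -2), so the interior equations h_(i-1)·M_(i-1) + 2(h_(i-1)+h_i)·M_i + h_i·M_(i+1) = 6(Δ_i − Δ_(i-1)) read
  1·M_0 + 4·M_1 + 1·M_2 = 6(Δ_1 - Δ_0) = -66
Clamped end conditions give two more equations: 2h_0·M_0 + h_0·M_1 = 6(Δ_0 - p'(2)) = 66 and h_1·M_1 + 2h_1·M_2 = 6(p'(4) - Δ_1) = -12.
Hence M_0 = 97/2, M_1 = -31, M_2 = 19/2.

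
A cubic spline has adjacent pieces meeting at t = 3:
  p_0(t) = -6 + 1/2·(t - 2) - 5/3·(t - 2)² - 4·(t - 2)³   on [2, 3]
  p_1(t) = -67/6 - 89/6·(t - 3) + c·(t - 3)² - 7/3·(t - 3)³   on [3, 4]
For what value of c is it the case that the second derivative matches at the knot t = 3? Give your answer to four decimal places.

-13.6667

p_0''(t) = -10/3 - 24·(t - 2), so p_0''(3) = -82/3. On the right, p_1''(3) = 2c, so c = -41/3.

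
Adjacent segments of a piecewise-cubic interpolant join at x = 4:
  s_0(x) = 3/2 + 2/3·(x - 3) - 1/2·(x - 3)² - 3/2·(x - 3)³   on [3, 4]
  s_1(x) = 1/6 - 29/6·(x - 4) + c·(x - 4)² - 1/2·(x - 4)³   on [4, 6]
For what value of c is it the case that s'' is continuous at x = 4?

-5

s_0''(x) = -1 - 9·(x - 3), so s_0''(4) = -10. On the right, s_1''(4) = 2c, so c = -5.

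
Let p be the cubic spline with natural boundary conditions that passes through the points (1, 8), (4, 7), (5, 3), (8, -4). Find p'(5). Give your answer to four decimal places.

Put m_i = p'' at the i-th knot. Here h = (3, 1, 3) and Δ = (-1/3, -4, -7/3), so the interior equations h_(i-1)·m_(i-1) + 2(h_(i-1)+h_i)·m_i + h_i·m_(i+1) = 6(Δ_i − Δ_(i-1)) read
  3·m_0 + 8·m_1 + 1·m_2 = 6(Δ_1 - Δ_0) = -22
  1·m_1 + 8·m_2 + 3·m_3 = 6(Δ_2 - Δ_1) = 10
Natural end conditions: m_0 = m_3 = 0.
Hence m_0 = 0, m_1 = -62/21, m_2 = 34/21, m_3 = 0.
On [5, 8], p'(t) = b_2 + 2c_2·(t - 5) + 3d_2·(t - 5)² with b_2 = Δ_2 - h_2(2m_2 + m_3)/6 = -83/21, c_2 = m_2/2 = 17/21, d_2 = (m_3 - m_2)/(6h_2) = -17/189. So p'(5) = -83/21.

-3.9524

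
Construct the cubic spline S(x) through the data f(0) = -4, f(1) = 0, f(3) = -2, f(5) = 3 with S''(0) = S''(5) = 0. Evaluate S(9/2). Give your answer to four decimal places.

1.0895

With σ_i denoting the second derivative at x_i, h_i = 1, 2, 2, and Δ_i = (y_(i+1) − y_i)/h_i = 4, -1, 5/2:
  1·σ_0 + 6·σ_1 + 2·σ_2 = 6(Δ_1 - Δ_0) = -30
  2·σ_1 + 8·σ_2 + 2·σ_3 = 6(Δ_2 - Δ_1) = 21
Natural end conditions: σ_0 = σ_3 = 0.
Forward elimination and back-substitution give σ_0 = 0, σ_1 = -141/22, σ_2 = 93/22, σ_3 = 0.
On [3, 5], S(x) = -2 - 7/22·(x - 3) + 93/44·(x - 3)² - 31/88·(x - 3)³.
With (x - 3) = 3/2: S(9/2) = 767/704.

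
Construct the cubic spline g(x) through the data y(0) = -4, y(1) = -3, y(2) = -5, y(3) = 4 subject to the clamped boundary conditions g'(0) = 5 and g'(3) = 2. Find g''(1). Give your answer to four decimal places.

Put M_i = g'' at the i-th knot. Here h = (1, 1, 1) and Δ = (1, -2, 9), so the interior equations h_(i-1)·M_(i-1) + 2(h_(i-1)+h_i)·M_i + h_i·M_(i+1) = 6(Δ_i − Δ_(i-1)) read
  1·M_0 + 4·M_1 + 1·M_2 = 6(Δ_1 - Δ_0) = -18
  1·M_1 + 4·M_2 + 1·M_3 = 6(Δ_2 - Δ_1) = 66
Clamped end conditions give two more equations: 2h_0·M_0 + h_0·M_1 = 6(Δ_0 - g'(0)) = -24 and h_2·M_2 + 2h_2·M_3 = 6(g'(3) - Δ_2) = -42.
Forward elimination and back-substitution give M_0 = -36/5, M_1 = -48/5, M_2 = 138/5, M_3 = -174/5.

-9.6000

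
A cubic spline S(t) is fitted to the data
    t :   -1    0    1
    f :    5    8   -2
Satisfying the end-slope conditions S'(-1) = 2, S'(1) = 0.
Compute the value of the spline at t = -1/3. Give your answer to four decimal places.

8.2222

Write M_i for S''(x_i). With h_i = 1, 1 and divided differences Δ_i = 3, -10, the continuity of S' gives the tridiagonal system
  1·M_0 + 4·M_1 + 1·M_2 = 6(Δ_1 - Δ_0) = -78
Clamped end conditions give two more equations: 2h_0·M_0 + h_0·M_1 = 6(Δ_0 - S'(-1)) = 6 and h_1·M_1 + 2h_1·M_2 = 6(S'(1) - Δ_1) = 60.
Forward elimination and back-substitution give M_0 = 43/2, M_1 = -37, M_2 = 97/2.
On [-1, 0], S(t) = 5 + 2·(t + 1) + 43/4·(t + 1)² - 39/4·(t + 1)³.
With (t + 1) = 2/3: S(-1/3) = 74/9.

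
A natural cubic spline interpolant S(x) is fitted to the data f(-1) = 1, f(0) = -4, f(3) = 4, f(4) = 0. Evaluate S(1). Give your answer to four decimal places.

With m_i denoting the second derivative at x_i, h_i = 1, 3, 1, and Δ_i = (y_(i+1) − y_i)/h_i = -5, 8/3, -4:
  1·m_0 + 8·m_1 + 3·m_2 = 6(Δ_1 - Δ_0) = 46
  3·m_1 + 8·m_2 + 1·m_3 = 6(Δ_2 - Δ_1) = -40
Natural end conditions: m_0 = m_3 = 0.
Solving the tridiagonal system: m_0 = 0, m_1 = 488/55, m_2 = -458/55, m_3 = 0.
On [0, 3], S(x) = -4 - 337/165·x + 244/55·x² - 43/45·x³.
With x = 1: S(1) = -1268/495.

-2.5616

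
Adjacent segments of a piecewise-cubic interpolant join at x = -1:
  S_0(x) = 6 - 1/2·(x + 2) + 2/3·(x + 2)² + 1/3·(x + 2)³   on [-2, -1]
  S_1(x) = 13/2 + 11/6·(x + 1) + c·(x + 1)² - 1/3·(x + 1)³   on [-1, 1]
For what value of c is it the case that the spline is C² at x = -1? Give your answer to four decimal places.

S_0''(x) = 4/3 + 2·(x + 2), so S_0''(-1) = 10/3. On the right, S_1''(-1) = 2c, so c = 5/3.

1.6667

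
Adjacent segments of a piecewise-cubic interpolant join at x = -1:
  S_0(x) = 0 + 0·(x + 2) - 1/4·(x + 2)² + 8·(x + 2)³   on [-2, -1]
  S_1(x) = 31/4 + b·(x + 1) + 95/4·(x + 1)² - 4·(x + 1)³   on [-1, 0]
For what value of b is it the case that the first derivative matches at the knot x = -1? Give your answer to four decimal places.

S_0'(x) = 0 - 1/2·(x + 2) + 24·(x + 2)², so S_0'(-1) = 47/2. On the right, S_1'(-1) = b, so b = 47/2.

23.5000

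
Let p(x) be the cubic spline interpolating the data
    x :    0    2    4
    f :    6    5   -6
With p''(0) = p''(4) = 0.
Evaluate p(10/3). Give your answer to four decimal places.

-1.5926

Let M_i = p''(x_i). Step sizes h_i = 2, 2; slopes of the chords Δ_i = (y_(i+1) - y_i)/h_i = -1/2, -11/2.
  2·M_0 + 8·M_1 + 2·M_2 = 6(Δ_1 - Δ_0) = -30
Natural end conditions: M_0 = M_2 = 0.
Forward elimination and back-substitution give M_0 = 0, M_1 = -15/4, M_2 = 0.
On [2, 4], p(x) = 5 - 3·(x - 2) - 15/8·(x - 2)² + 5/16·(x - 2)³.
With (x - 2) = 4/3: p(10/3) = -43/27.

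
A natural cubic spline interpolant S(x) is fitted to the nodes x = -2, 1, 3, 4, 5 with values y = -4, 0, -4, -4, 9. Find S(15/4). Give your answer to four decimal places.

-5.0498

Let σ_i = S''(x_i). Step sizes h_i = 3, 2, 1, 1; slopes of the chords Δ_i = (y_(i+1) - y_i)/h_i = 4/3, -2, 0, 13.
  3·σ_0 + 10·σ_1 + 2·σ_2 = 6(Δ_1 - Δ_0) = -20
  2·σ_1 + 6·σ_2 + 1·σ_3 = 6(Δ_2 - Δ_1) = 12
  1·σ_2 + 4·σ_3 + 1·σ_4 = 6(Δ_3 - Δ_2) = 78
Natural end conditions: σ_0 = σ_4 = 0.
Solving the tridiagonal system: σ_0 = 0, σ_1 = -200/107, σ_2 = -70/107, σ_3 = 2104/107, σ_4 = 0.
On [3, 4], S(x) = -4 - 982/321·(x - 3) - 35/107·(x - 3)² + 1087/321·(x - 3)³.
With (x - 3) = 3/4: S(15/4) = -34581/6848.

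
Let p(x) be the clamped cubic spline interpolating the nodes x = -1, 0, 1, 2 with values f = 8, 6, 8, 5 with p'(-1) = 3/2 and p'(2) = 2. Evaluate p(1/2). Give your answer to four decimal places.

7.1458

Let m_i = p''(x_i). Step sizes h_i = 1, 1, 1; slopes of the chords Δ_i = (y_(i+1) - y_i)/h_i = -2, 2, -3.
  1·m_0 + 4·m_1 + 1·m_2 = 6(Δ_1 - Δ_0) = 24
  1·m_1 + 4·m_2 + 1·m_3 = 6(Δ_2 - Δ_1) = -30
Clamped end conditions give two more equations: 2h_0·m_0 + h_0·m_1 = 6(Δ_0 - p'(-1)) = -21 and h_2·m_2 + 2h_2·m_3 = 6(p'(2) - Δ_2) = 30.
Hence m_0 = -268/15, m_1 = 221/15, m_2 = -256/15, m_3 = 353/15.
On [0, 1], p(x) = 6 - 1/15·x + 221/30·x² - 53/10·x³.
With x = 1/2: p(1/2) = 343/48.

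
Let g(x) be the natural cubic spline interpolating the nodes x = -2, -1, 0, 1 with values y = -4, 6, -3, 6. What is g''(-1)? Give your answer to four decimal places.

-37.6000

With m_i denoting the second derivative at x_i, h_i = 1, 1, 1, and Δ_i = (y_(i+1) − y_i)/h_i = 10, -9, 9:
  1·m_0 + 4·m_1 + 1·m_2 = 6(Δ_1 - Δ_0) = -114
  1·m_1 + 4·m_2 + 1·m_3 = 6(Δ_2 - Δ_1) = 108
Natural end conditions: m_0 = m_3 = 0.
Hence m_0 = 0, m_1 = -188/5, m_2 = 182/5, m_3 = 0.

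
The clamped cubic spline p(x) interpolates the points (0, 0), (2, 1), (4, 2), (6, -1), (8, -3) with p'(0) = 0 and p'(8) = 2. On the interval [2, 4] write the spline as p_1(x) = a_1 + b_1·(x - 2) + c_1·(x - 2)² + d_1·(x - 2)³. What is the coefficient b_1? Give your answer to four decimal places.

0.8482

Put m_i = p'' at the i-th knot. Here h = (2, 2, 2, 2) and Δ = (1/2, 1/2, -3/2, -1), so the interior equations h_(i-1)·m_(i-1) + 2(h_(i-1)+h_i)·m_i + h_i·m_(i+1) = 6(Δ_i − Δ_(i-1)) read
  2·m_0 + 8·m_1 + 2·m_2 = 6(Δ_1 - Δ_0) = 0
  2·m_1 + 8·m_2 + 2·m_3 = 6(Δ_2 - Δ_1) = -12
  2·m_2 + 8·m_3 + 2·m_4 = 6(Δ_3 - Δ_2) = 3
Clamped end conditions give two more equations: 2h_0·m_0 + h_0·m_1 = 6(Δ_0 - p'(0)) = 3 and h_3·m_3 + 2h_3·m_4 = 6(p'(8) - Δ_3) = 18.
Solving: m_0 = 73/112, m_1 = 11/56, m_2 = -23/16, m_3 = -25/56, m_4 = 529/112.
On [2, 4], with p_1(x) = a_1 + b_1·(x - 2) + c_1·(x - 2)² + d_1·(x - 2)³: c_1 = m_1/2 = 11/112, d_1 = (m_2 - m_1)/(6h_1) = -61/448, b_1 = Δ_1 - h_1(2m_1 + m_2)/6 = 95/112.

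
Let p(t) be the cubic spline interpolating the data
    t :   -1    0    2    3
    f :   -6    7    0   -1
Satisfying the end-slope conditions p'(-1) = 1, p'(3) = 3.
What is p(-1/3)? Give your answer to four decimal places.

Put m_i = p'' at the i-th knot. Here h = (1, 2, 1) and Δ = (13, -7/2, -1), so the interior equations h_(i-1)·m_(i-1) + 2(h_(i-1)+h_i)·m_i + h_i·m_(i+1) = 6(Δ_i − Δ_(i-1)) read
  1·m_0 + 6·m_1 + 2·m_2 = 6(Δ_1 - Δ_0) = -99
  2·m_1 + 6·m_2 + 1·m_3 = 6(Δ_2 - Δ_1) = 15
Clamped end conditions give two more equations: 2h_0·m_0 + h_0·m_1 = 6(Δ_0 - p'(-1)) = 72 and h_2·m_2 + 2h_2·m_3 = 6(p'(3) - Δ_2) = 24.
Forward elimination and back-substitution give m_0 = 1759/35, m_1 = -998/35, m_2 = 382/35, m_3 = 229/35.
On [-1, 0], p(t) = -6 + 1·(t + 1) + 1759/70·(t + 1)² - 919/70·(t + 1)³.
With (t + 1) = 2/3: p(-1/3) = 1838/945.

1.9450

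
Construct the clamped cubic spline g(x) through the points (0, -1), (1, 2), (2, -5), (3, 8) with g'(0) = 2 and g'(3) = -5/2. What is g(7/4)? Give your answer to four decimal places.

-5.0453

Let M_i = g''(x_i). Step sizes h_i = 1, 1, 1; slopes of the chords Δ_i = (y_(i+1) - y_i)/h_i = 3, -7, 13.
  1·M_0 + 4·M_1 + 1·M_2 = 6(Δ_1 - Δ_0) = -60
  1·M_1 + 4·M_2 + 1·M_3 = 6(Δ_2 - Δ_1) = 120
Clamped end conditions give two more equations: 2h_0·M_0 + h_0·M_1 = 6(Δ_0 - g'(0)) = 6 and h_2·M_2 + 2h_2·M_3 = 6(g'(3) - Δ_2) = -93.
Solving the tridiagonal system: M_0 = 101/5, M_1 = -172/5, M_2 = 287/5, M_3 = -376/5.
On [1, 2], g(x) = 2 - 51/10·(x - 1) - 86/5·(x - 1)² + 153/10·(x - 1)³.
With (x - 1) = 3/4: g(7/4) = -3229/640.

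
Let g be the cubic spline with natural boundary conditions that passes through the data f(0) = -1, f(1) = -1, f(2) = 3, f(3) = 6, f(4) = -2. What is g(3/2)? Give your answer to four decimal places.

0.5647

With σ_i denoting the second derivative at x_i, h_i = 1, 1, 1, 1, and Δ_i = (y_(i+1) − y_i)/h_i = 0, 4, 3, -8:
  1·σ_0 + 4·σ_1 + 1·σ_2 = 6(Δ_1 - Δ_0) = 24
  1·σ_1 + 4·σ_2 + 1·σ_3 = 6(Δ_2 - Δ_1) = -6
  1·σ_2 + 4·σ_3 + 1·σ_4 = 6(Δ_3 - Δ_2) = -66
Natural end conditions: σ_0 = σ_4 = 0.
Solving the tridiagonal system: σ_0 = 0, σ_1 = 159/28, σ_2 = 9/7, σ_3 = -471/28, σ_4 = 0.
On [1, 2], g(t) = -1 + 53/28·(t - 1) + 159/56·(t - 1)² - 41/56·(t - 1)³.
With (t - 1) = 1/2: g(3/2) = 253/448.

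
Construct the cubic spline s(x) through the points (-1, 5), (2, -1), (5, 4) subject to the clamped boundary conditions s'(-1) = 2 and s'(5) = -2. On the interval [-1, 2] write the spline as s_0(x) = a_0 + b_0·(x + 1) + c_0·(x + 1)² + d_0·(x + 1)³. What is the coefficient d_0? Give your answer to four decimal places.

0.6389

Put σ_i = s'' at the i-th knot. Here h = (3, 3) and Δ = (-2, 5/3), so the interior equations h_(i-1)·σ_(i-1) + 2(h_(i-1)+h_i)·σ_i + h_i·σ_(i+1) = 6(Δ_i − Δ_(i-1)) read
  3·σ_0 + 12·σ_1 + 3·σ_2 = 6(Δ_1 - Δ_0) = 22
Clamped end conditions give two more equations: 2h_0·σ_0 + h_0·σ_1 = 6(Δ_0 - s'(-1)) = -24 and h_1·σ_1 + 2h_1·σ_2 = 6(s'(5) - Δ_1) = -22.
Solving the tridiagonal system: σ_0 = -13/2, σ_1 = 5, σ_2 = -37/6.
On [-1, 2], with s_0(x) = a_0 + b_0·(x + 1) + c_0·(x + 1)² + d_0·(x + 1)³: c_0 = σ_0/2 = -13/4, d_0 = (σ_1 - σ_0)/(6h_0) = 23/36, b_0 = Δ_0 - h_0(2σ_0 + σ_1)/6 = 2.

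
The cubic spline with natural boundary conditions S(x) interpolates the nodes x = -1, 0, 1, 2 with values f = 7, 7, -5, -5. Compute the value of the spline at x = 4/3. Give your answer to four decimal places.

-6.4815

Let M_i = S''(x_i). Step sizes h_i = 1, 1, 1; slopes of the chords Δ_i = (y_(i+1) - y_i)/h_i = 0, -12, 0.
  1·M_0 + 4·M_1 + 1·M_2 = 6(Δ_1 - Δ_0) = -72
  1·M_1 + 4·M_2 + 1·M_3 = 6(Δ_2 - Δ_1) = 72
Natural end conditions: M_0 = M_3 = 0.
Solving the tridiagonal system: M_0 = 0, M_1 = -24, M_2 = 24, M_3 = 0.
On [1, 2], S(x) = -5 - 8·(x - 1) + 12·(x - 1)² - 4·(x - 1)³.
With (x - 1) = 1/3: S(4/3) = -175/27.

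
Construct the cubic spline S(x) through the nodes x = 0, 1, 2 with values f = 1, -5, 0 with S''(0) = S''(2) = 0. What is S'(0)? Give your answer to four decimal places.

With m_i denoting the second derivative at x_i, h_i = 1, 1, and Δ_i = (y_(i+1) − y_i)/h_i = -6, 5:
  1·m_0 + 4·m_1 + 1·m_2 = 6(Δ_1 - Δ_0) = 66
Natural end conditions: m_0 = m_2 = 0.
Solving the tridiagonal system: m_0 = 0, m_1 = 33/2, m_2 = 0.
On [0, 1], S'(x) = b_0 + 2c_0·x + 3d_0·x² with b_0 = Δ_0 - h_0(2m_0 + m_1)/6 = -35/4, c_0 = m_0/2 = 0, d_0 = (m_1 - m_0)/(6h_0) = 11/4. So S'(0) = -35/4.

-8.7500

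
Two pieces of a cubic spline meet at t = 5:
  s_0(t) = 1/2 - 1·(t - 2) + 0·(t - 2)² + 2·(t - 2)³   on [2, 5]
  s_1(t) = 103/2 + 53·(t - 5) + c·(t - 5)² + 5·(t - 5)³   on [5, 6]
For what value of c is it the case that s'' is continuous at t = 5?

s_0''(t) = 0 + 12·(t - 2), so s_0''(5) = 36. On the right, s_1''(5) = 2c, so c = 18.

18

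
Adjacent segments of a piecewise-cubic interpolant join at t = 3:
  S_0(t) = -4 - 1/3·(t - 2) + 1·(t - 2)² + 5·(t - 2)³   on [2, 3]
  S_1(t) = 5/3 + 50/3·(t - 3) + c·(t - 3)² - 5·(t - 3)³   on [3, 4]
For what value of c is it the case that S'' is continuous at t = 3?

S_0''(t) = 2 + 30·(t - 2), so S_0''(3) = 32. On the right, S_1''(3) = 2c, so c = 16.

16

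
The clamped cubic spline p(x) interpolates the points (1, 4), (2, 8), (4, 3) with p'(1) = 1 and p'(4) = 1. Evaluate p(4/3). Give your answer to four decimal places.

With M_i denoting the second derivative at x_i, h_i = 1, 2, and Δ_i = (y_(i+1) − y_i)/h_i = 4, -5/2:
  1·M_0 + 6·M_1 + 2·M_2 = 6(Δ_1 - Δ_0) = -39
Clamped end conditions give two more equations: 2h_0·M_0 + h_0·M_1 = 6(Δ_0 - p'(1)) = 18 and h_1·M_1 + 2h_1·M_2 = 6(p'(4) - Δ_1) = 21.
Solving: M_0 = 31/2, M_1 = -13, M_2 = 47/4.
On [1, 2], p(x) = 4 + 1·(x - 1) + 31/4·(x - 1)² - 19/4·(x - 1)³.
With (x - 1) = 1/3: p(4/3) = 271/54.

5.0185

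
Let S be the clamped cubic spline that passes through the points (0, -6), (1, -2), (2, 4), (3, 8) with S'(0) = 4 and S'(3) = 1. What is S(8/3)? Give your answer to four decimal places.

With M_i denoting the second derivative at x_i, h_i = 1, 1, 1, and Δ_i = (y_(i+1) − y_i)/h_i = 4, 6, 4:
  1·M_0 + 4·M_1 + 1·M_2 = 6(Δ_1 - Δ_0) = 12
  1·M_1 + 4·M_2 + 1·M_3 = 6(Δ_2 - Δ_1) = -12
Clamped end conditions give two more equations: 2h_0·M_0 + h_0·M_1 = 6(Δ_0 - S'(0)) = 0 and h_2·M_2 + 2h_2·M_3 = 6(S'(3) - Δ_2) = -18.
Forward elimination and back-substitution give M_0 = -2, M_1 = 4, M_2 = -2, M_3 = -8.
On [2, 3], S(x) = 4 + 6·(x - 2) - 1·(x - 2)² - 1·(x - 2)³.
With (x - 2) = 2/3: S(8/3) = 196/27.

7.2593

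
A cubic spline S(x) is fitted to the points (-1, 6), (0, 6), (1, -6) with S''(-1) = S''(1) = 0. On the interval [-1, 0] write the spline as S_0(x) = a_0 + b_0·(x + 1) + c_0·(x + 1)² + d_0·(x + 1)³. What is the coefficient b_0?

With M_i denoting the second derivative at x_i, h_i = 1, 1, and Δ_i = (y_(i+1) − y_i)/h_i = 0, -12:
  1·M_0 + 4·M_1 + 1·M_2 = 6(Δ_1 - Δ_0) = -72
Natural end conditions: M_0 = M_2 = 0.
Forward elimination and back-substitution give M_0 = 0, M_1 = -18, M_2 = 0.
On [-1, 0], with S_0(x) = a_0 + b_0·(x + 1) + c_0·(x + 1)² + d_0·(x + 1)³: c_0 = M_0/2 = 0, d_0 = (M_1 - M_0)/(6h_0) = -3, b_0 = Δ_0 - h_0(2M_0 + M_1)/6 = 3.

3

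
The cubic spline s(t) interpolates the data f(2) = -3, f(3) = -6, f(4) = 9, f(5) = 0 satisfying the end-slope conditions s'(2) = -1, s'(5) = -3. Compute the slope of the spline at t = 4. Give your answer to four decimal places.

Write M_i for s''(x_i). With h_i = 1, 1, 1 and divided differences Δ_i = -3, 15, -9, the continuity of s' gives the tridiagonal system
  1·M_0 + 4·M_1 + 1·M_2 = 6(Δ_1 - Δ_0) = 108
  1·M_1 + 4·M_2 + 1·M_3 = 6(Δ_2 - Δ_1) = -144
Clamped end conditions give two more equations: 2h_0·M_0 + h_0·M_1 = 6(Δ_0 - s'(2)) = -12 and h_2·M_2 + 2h_2·M_3 = 6(s'(5) - Δ_2) = 36.
Forward elimination and back-substitution give M_0 = -464/15, M_1 = 748/15, M_2 = -908/15, M_3 = 724/15.
On [4, 5], s'(t) = b_2 + 2c_2·(t - 4) + 3d_2·(t - 4)² with b_2 = Δ_2 - h_2(2M_2 + M_3)/6 = 47/15, c_2 = M_2/2 = -454/15, d_2 = (M_3 - M_2)/(6h_2) = 272/15. So s'(4) = 47/15.

3.1333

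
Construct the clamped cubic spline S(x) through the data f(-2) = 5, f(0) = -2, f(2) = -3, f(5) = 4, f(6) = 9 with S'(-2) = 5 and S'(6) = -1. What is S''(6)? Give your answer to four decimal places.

-20.4861

Let m_i = S''(x_i). Step sizes h_i = 2, 2, 3, 1; slopes of the chords Δ_i = (y_(i+1) - y_i)/h_i = -7/2, -1/2, 7/3, 5.
  2·m_0 + 8·m_1 + 2·m_2 = 6(Δ_1 - Δ_0) = 18
  2·m_1 + 10·m_2 + 3·m_3 = 6(Δ_2 - Δ_1) = 17
  3·m_2 + 8·m_3 + 1·m_4 = 6(Δ_3 - Δ_2) = 16
Clamped end conditions give two more equations: 2h_0·m_0 + h_0·m_1 = 6(Δ_0 - S'(-2)) = -51 and h_3·m_3 + 2h_3·m_4 = 6(S'(6) - Δ_3) = -36.
Solving: m_0 = -1153/72, m_1 = 235/36, m_2 = -79/72, m_3 = 179/36, m_4 = -1475/72.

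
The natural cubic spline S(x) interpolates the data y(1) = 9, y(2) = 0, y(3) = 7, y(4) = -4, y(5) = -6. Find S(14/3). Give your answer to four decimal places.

-6.5132

Write M_i for S''(x_i). With h_i = 1, 1, 1, 1 and divided differences Δ_i = -9, 7, -11, -2, the continuity of S' gives the tridiagonal system
  1·M_0 + 4·M_1 + 1·M_2 = 6(Δ_1 - Δ_0) = 96
  1·M_1 + 4·M_2 + 1·M_3 = 6(Δ_2 - Δ_1) = -108
  1·M_2 + 4·M_3 + 1·M_4 = 6(Δ_3 - Δ_2) = 54
Natural end conditions: M_0 = M_4 = 0.
Hence M_0 = 0, M_1 = 963/28, M_2 = -291/7, M_3 = 669/28, M_4 = 0.
On [4, 5], S(x) = -4 - 279/28·(x - 4) + 669/56·(x - 4)² - 223/56·(x - 4)³.
With (x - 4) = 2/3: S(14/3) = -1231/189.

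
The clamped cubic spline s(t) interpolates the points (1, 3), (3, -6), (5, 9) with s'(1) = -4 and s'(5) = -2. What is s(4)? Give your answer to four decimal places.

Let M_i = s''(x_i). Step sizes h_i = 2, 2; slopes of the chords Δ_i = (y_(i+1) - y_i)/h_i = -9/2, 15/2.
  2·M_0 + 8·M_1 + 2·M_2 = 6(Δ_1 - Δ_0) = 72
Clamped end conditions give two more equations: 2h_0·M_0 + h_0·M_1 = 6(Δ_0 - s'(1)) = -3 and h_1·M_1 + 2h_1·M_2 = 6(s'(5) - Δ_1) = -57.
Solving the tridiagonal system: M_0 = -37/4, M_1 = 17, M_2 = -91/4.
On [3, 5], s(t) = -6 + 15/4·(t - 3) + 17/2·(t - 3)² - 53/16·(t - 3)³.
With (t - 3) = 1: s(4) = 47/16.

2.9375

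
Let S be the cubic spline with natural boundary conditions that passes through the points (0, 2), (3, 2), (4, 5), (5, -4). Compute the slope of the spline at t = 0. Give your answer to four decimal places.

-2.3226

Let σ_i = S''(x_i). Step sizes h_i = 3, 1, 1; slopes of the chords Δ_i = (y_(i+1) - y_i)/h_i = 0, 3, -9.
  3·σ_0 + 8·σ_1 + 1·σ_2 = 6(Δ_1 - Δ_0) = 18
  1·σ_1 + 4·σ_2 + 1·σ_3 = 6(Δ_2 - Δ_1) = -72
Natural end conditions: σ_0 = σ_3 = 0.
Forward elimination and back-substitution give σ_0 = 0, σ_1 = 144/31, σ_2 = -594/31, σ_3 = 0.
On [0, 3], S'(t) = b_0 + 2c_0·t + 3d_0·t² with b_0 = Δ_0 - h_0(2σ_0 + σ_1)/6 = -72/31, c_0 = σ_0/2 = 0, d_0 = (σ_1 - σ_0)/(6h_0) = 8/31. So S'(0) = -72/31.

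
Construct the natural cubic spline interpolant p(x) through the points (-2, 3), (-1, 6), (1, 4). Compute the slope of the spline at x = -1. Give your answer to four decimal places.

Write m_i for p''(x_i). With h_i = 1, 2 and divided differences Δ_i = 3, -1, the continuity of p' gives the tridiagonal system
  1·m_0 + 6·m_1 + 2·m_2 = 6(Δ_1 - Δ_0) = -24
Natural end conditions: m_0 = m_2 = 0.
Solving: m_0 = 0, m_1 = -4, m_2 = 0.
On [-1, 1], p'(x) = b_1 + 2c_1·(x + 1) + 3d_1·(x + 1)² with b_1 = Δ_1 - h_1(2m_1 + m_2)/6 = 5/3, c_1 = m_1/2 = -2, d_1 = (m_2 - m_1)/(6h_1) = 1/3. So p'(-1) = 5/3.

1.6667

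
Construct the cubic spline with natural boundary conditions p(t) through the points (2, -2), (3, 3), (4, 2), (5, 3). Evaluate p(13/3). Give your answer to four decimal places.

1.9877

With M_i denoting the second derivative at x_i, h_i = 1, 1, 1, and Δ_i = (y_(i+1) − y_i)/h_i = 5, -1, 1:
  1·M_0 + 4·M_1 + 1·M_2 = 6(Δ_1 - Δ_0) = -36
  1·M_1 + 4·M_2 + 1·M_3 = 6(Δ_2 - Δ_1) = 12
Natural end conditions: M_0 = M_3 = 0.
Hence M_0 = 0, M_1 = -52/5, M_2 = 28/5, M_3 = 0.
On [4, 5], p(t) = 2 - 13/15·(t - 4) + 14/5·(t - 4)² - 14/15·(t - 4)³.
With (t - 4) = 1/3: p(13/3) = 161/81.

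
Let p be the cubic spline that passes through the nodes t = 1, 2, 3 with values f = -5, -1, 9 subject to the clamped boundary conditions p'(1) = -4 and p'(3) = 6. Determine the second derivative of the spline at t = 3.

Let m_i = p''(x_i). Step sizes h_i = 1, 1; slopes of the chords Δ_i = (y_(i+1) - y_i)/h_i = 4, 10.
  1·m_0 + 4·m_1 + 1·m_2 = 6(Δ_1 - Δ_0) = 36
Clamped end conditions give two more equations: 2h_0·m_0 + h_0·m_1 = 6(Δ_0 - p'(1)) = 48 and h_1·m_1 + 2h_1·m_2 = 6(p'(3) - Δ_1) = -24.
Hence m_0 = 20, m_1 = 8, m_2 = -16.

-16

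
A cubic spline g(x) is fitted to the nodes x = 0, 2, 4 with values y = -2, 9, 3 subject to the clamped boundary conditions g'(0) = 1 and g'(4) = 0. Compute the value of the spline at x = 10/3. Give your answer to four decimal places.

With m_i denoting the second derivative at x_i, h_i = 2, 2, and Δ_i = (y_(i+1) − y_i)/h_i = 11/2, -3:
  2·m_0 + 8·m_1 + 2·m_2 = 6(Δ_1 - Δ_0) = -51
Clamped end conditions give two more equations: 2h_0·m_0 + h_0·m_1 = 6(Δ_0 - g'(0)) = 27 and h_1·m_1 + 2h_1·m_2 = 6(g'(4) - Δ_1) = 18.
Solving: m_0 = 103/8, m_1 = -49/4, m_2 = 85/8.
On [2, 4], g(x) = 9 + 13/8·(x - 2) - 49/8·(x - 2)² + 61/32·(x - 2)³.
With (x - 2) = 4/3: g(10/3) = 259/54.

4.7963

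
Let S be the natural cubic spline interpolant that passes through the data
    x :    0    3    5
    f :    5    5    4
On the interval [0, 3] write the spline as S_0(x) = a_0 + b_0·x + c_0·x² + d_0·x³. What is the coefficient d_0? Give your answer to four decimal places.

-0.0167

Put m_i = S'' at the i-th knot. Here h = (3, 2) and Δ = (0, -1/2), so the interior equations h_(i-1)·m_(i-1) + 2(h_(i-1)+h_i)·m_i + h_i·m_(i+1) = 6(Δ_i − Δ_(i-1)) read
  3·m_0 + 10·m_1 + 2·m_2 = 6(Δ_1 - Δ_0) = -3
Natural end conditions: m_0 = m_2 = 0.
Solving: m_0 = 0, m_1 = -3/10, m_2 = 0.
On [0, 3], with S_0(x) = a_0 + b_0·x + c_0·x² + d_0·x³: c_0 = m_0/2 = 0, d_0 = (m_1 - m_0)/(6h_0) = -1/60, b_0 = Δ_0 - h_0(2m_0 + m_1)/6 = 3/20.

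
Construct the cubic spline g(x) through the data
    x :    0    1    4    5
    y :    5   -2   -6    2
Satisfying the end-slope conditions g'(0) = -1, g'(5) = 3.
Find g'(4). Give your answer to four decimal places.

8.5079

Let σ_i = g''(x_i). Step sizes h_i = 1, 3, 1; slopes of the chords Δ_i = (y_(i+1) - y_i)/h_i = -7, -4/3, 8.
  1·σ_0 + 8·σ_1 + 3·σ_2 = 6(Δ_1 - Δ_0) = 34
  3·σ_1 + 8·σ_2 + 1·σ_3 = 6(Δ_2 - Δ_1) = 56
Clamped end conditions give two more equations: 2h_0·σ_0 + h_0·σ_1 = 6(Δ_0 - g'(0)) = -36 and h_2·σ_2 + 2h_2·σ_3 = 6(g'(5) - Δ_2) = -30.
Hence σ_0 = -1252/63, σ_1 = 236/63, σ_2 = 502/63, σ_3 = -1196/63.
On [4, 5], g'(x) = b_2 + 2c_2·(x - 4) + 3d_2·(x - 4)² with b_2 = Δ_2 - h_2(2σ_2 + σ_3)/6 = 536/63, c_2 = σ_2/2 = 251/63, d_2 = (σ_3 - σ_2)/(6h_2) = -283/63. So g'(4) = 536/63.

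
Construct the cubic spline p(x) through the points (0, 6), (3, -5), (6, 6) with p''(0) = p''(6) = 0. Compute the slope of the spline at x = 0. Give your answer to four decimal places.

Write M_i for p''(x_i). With h_i = 3, 3 and divided differences Δ_i = -11/3, 11/3, the continuity of p' gives the tridiagonal system
  3·M_0 + 12·M_1 + 3·M_2 = 6(Δ_1 - Δ_0) = 44
Natural end conditions: M_0 = M_2 = 0.
Solving the tridiagonal system: M_0 = 0, M_1 = 11/3, M_2 = 0.
On [0, 3], p'(x) = b_0 + 2c_0·x + 3d_0·x² with b_0 = Δ_0 - h_0(2M_0 + M_1)/6 = -11/2, c_0 = M_0/2 = 0, d_0 = (M_1 - M_0)/(6h_0) = 11/54. So p'(0) = -11/2.

-5.5000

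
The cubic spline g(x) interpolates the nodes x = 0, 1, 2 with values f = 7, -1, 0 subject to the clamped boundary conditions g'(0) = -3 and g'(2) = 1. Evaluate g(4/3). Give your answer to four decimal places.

Let M_i = g''(x_i). Step sizes h_i = 1, 1; slopes of the chords Δ_i = (y_(i+1) - y_i)/h_i = -8, 1.
  1·M_0 + 4·M_1 + 1·M_2 = 6(Δ_1 - Δ_0) = 54
Clamped end conditions give two more equations: 2h_0·M_0 + h_0·M_1 = 6(Δ_0 - g'(0)) = -30 and h_1·M_1 + 2h_1·M_2 = 6(g'(2) - Δ_1) = 0.
Forward elimination and back-substitution give M_0 = -53/2, M_1 = 23, M_2 = -23/2.
On [1, 2], g(x) = -1 - 19/4·(x - 1) + 23/2·(x - 1)² - 23/4·(x - 1)³.
With (x - 1) = 1/3: g(4/3) = -41/27.

-1.5185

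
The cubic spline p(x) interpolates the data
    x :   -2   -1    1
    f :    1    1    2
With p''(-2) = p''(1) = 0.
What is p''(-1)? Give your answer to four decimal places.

Let m_i = p''(x_i). Step sizes h_i = 1, 2; slopes of the chords Δ_i = (y_(i+1) - y_i)/h_i = 0, 1/2.
  1·m_0 + 6·m_1 + 2·m_2 = 6(Δ_1 - Δ_0) = 3
Natural end conditions: m_0 = m_2 = 0.
Forward elimination and back-substitution give m_0 = 0, m_1 = 1/2, m_2 = 0.

0.5000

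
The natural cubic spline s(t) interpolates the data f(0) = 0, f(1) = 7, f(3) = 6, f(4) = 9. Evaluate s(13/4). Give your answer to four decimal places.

6.3809

With m_i denoting the second derivative at x_i, h_i = 1, 2, 1, and Δ_i = (y_(i+1) − y_i)/h_i = 7, -1/2, 3:
  1·m_0 + 6·m_1 + 2·m_2 = 6(Δ_1 - Δ_0) = -45
  2·m_1 + 6·m_2 + 1·m_3 = 6(Δ_2 - Δ_1) = 21
Natural end conditions: m_0 = m_3 = 0.
Hence m_0 = 0, m_1 = -39/4, m_2 = 27/4, m_3 = 0.
On [3, 4], s(t) = 6 + 3/4·(t - 3) + 27/8·(t - 3)² - 9/8·(t - 3)³.
With (t - 3) = 1/4: s(13/4) = 3267/512.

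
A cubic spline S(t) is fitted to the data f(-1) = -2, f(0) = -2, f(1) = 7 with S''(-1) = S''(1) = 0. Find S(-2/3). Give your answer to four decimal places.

-2.6667

Let M_i = S''(x_i). Step sizes h_i = 1, 1; slopes of the chords Δ_i = (y_(i+1) - y_i)/h_i = 0, 9.
  1·M_0 + 4·M_1 + 1·M_2 = 6(Δ_1 - Δ_0) = 54
Natural end conditions: M_0 = M_2 = 0.
Hence M_0 = 0, M_1 = 27/2, M_2 = 0.
On [-1, 0], S(t) = -2 - 9/4·(t + 1) + 0·(t + 1)² + 9/4·(t + 1)³.
With (t + 1) = 1/3: S(-2/3) = -8/3.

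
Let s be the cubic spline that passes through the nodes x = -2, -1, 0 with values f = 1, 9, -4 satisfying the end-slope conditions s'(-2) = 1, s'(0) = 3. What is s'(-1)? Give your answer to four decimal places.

-4.7500

Write σ_i for s''(x_i). With h_i = 1, 1 and divided differences Δ_i = 8, -13, the continuity of s' gives the tridiagonal system
  1·σ_0 + 4·σ_1 + 1·σ_2 = 6(Δ_1 - Δ_0) = -126
Clamped end conditions give two more equations: 2h_0·σ_0 + h_0·σ_1 = 6(Δ_0 - s'(-2)) = 42 and h_1·σ_1 + 2h_1·σ_2 = 6(s'(0) - Δ_1) = 96.
Solving the tridiagonal system: σ_0 = 107/2, σ_1 = -65, σ_2 = 161/2.
On [-1, 0], s'(x) = b_1 + 2c_1·(x + 1) + 3d_1·(x + 1)² with b_1 = Δ_1 - h_1(2σ_1 + σ_2)/6 = -19/4, c_1 = σ_1/2 = -65/2, d_1 = (σ_2 - σ_1)/(6h_1) = 97/4. So s'(-1) = -19/4.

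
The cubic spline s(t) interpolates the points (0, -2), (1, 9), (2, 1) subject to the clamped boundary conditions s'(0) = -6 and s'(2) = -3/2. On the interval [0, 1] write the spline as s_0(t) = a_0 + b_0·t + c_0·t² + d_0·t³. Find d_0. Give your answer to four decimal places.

-23.8750

Let m_i = s''(x_i). Step sizes h_i = 1, 1; slopes of the chords Δ_i = (y_(i+1) - y_i)/h_i = 11, -8.
  1·m_0 + 4·m_1 + 1·m_2 = 6(Δ_1 - Δ_0) = -114
Clamped end conditions give two more equations: 2h_0·m_0 + h_0·m_1 = 6(Δ_0 - s'(0)) = 102 and h_1·m_1 + 2h_1·m_2 = 6(s'(2) - Δ_1) = 39.
Hence m_0 = 327/4, m_1 = -123/2, m_2 = 201/4.
On [0, 1], with s_0(t) = a_0 + b_0·t + c_0·t² + d_0·t³: c_0 = m_0/2 = 327/8, d_0 = (m_1 - m_0)/(6h_0) = -191/8, b_0 = Δ_0 - h_0(2m_0 + m_1)/6 = -6.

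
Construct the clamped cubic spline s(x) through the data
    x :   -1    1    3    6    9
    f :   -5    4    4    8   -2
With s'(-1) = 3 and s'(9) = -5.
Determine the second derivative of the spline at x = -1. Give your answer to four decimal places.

Let m_i = s''(x_i). Step sizes h_i = 2, 2, 3, 3; slopes of the chords Δ_i = (y_(i+1) - y_i)/h_i = 9/2, 0, 4/3, -10/3.
  2·m_0 + 8·m_1 + 2·m_2 = 6(Δ_1 - Δ_0) = -27
  2·m_1 + 10·m_2 + 3·m_3 = 6(Δ_2 - Δ_1) = 8
  3·m_2 + 12·m_3 + 3·m_4 = 6(Δ_3 - Δ_2) = -28
Clamped end conditions give two more equations: 2h_0·m_0 + h_0·m_1 = 6(Δ_0 - s'(-1)) = 9 and h_3·m_3 + 2h_3·m_4 = 6(s'(9) - Δ_3) = -10.
Solving: m_0 = 137/28, m_1 = -37/7, m_2 = 11/4, m_3 = -125/42, m_4 = -5/28.

4.8929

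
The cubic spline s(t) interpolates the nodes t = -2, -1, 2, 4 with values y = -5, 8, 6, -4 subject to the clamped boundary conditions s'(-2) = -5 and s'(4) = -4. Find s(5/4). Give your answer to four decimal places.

Let M_i = s''(x_i). Step sizes h_i = 1, 3, 2; slopes of the chords Δ_i = (y_(i+1) - y_i)/h_i = 13, -2/3, -5.
  1·M_0 + 8·M_1 + 3·M_2 = 6(Δ_1 - Δ_0) = -82
  3·M_1 + 10·M_2 + 2·M_3 = 6(Δ_2 - Δ_1) = -26
Clamped end conditions give two more equations: 2h_0·M_0 + h_0·M_1 = 6(Δ_0 - s'(-2)) = 108 and h_2·M_2 + 2h_2·M_3 = 6(s'(4) - Δ_2) = 6.
Solving the tridiagonal system: M_0 = 2485/39, M_1 = -758/39, M_2 = 127/39, M_3 = -5/39.
On [-1, 2], s(t) = 8 + 1337/78·(t + 1) - 379/39·(t + 1)² + 295/234·(t + 1)³.
With (t + 1) = 9/4: s(5/4) = 19519/1664.

11.7302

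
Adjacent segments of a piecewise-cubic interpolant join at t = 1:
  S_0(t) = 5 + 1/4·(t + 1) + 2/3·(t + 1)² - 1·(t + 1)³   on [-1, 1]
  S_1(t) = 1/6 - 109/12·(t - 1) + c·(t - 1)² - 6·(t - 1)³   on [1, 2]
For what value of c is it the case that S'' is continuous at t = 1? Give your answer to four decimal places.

-5.3333

S_0''(t) = 4/3 - 6·(t + 1), so S_0''(1) = -32/3. On the right, S_1''(1) = 2c, so c = -16/3.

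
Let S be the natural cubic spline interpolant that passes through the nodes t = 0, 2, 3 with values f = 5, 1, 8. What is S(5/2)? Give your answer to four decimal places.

3.9375

Let m_i = S''(x_i). Step sizes h_i = 2, 1; slopes of the chords Δ_i = (y_(i+1) - y_i)/h_i = -2, 7.
  2·m_0 + 6·m_1 + 1·m_2 = 6(Δ_1 - Δ_0) = 54
Natural end conditions: m_0 = m_2 = 0.
Hence m_0 = 0, m_1 = 9, m_2 = 0.
On [2, 3], S(t) = 1 + 4·(t - 2) + 9/2·(t - 2)² - 3/2·(t - 2)³.
With (t - 2) = 1/2: S(5/2) = 63/16.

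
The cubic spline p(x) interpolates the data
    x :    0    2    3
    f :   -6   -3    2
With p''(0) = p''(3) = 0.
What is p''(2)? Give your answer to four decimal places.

3.5000

With M_i denoting the second derivative at x_i, h_i = 2, 1, and Δ_i = (y_(i+1) − y_i)/h_i = 3/2, 5:
  2·M_0 + 6·M_1 + 1·M_2 = 6(Δ_1 - Δ_0) = 21
Natural end conditions: M_0 = M_2 = 0.
Solving the tridiagonal system: M_0 = 0, M_1 = 7/2, M_2 = 0.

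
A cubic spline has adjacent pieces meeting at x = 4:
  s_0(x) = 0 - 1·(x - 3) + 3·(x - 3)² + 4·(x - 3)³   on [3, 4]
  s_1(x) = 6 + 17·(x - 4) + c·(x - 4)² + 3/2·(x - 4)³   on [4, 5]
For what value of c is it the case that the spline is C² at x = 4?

s_0''(x) = 6 + 24·(x - 3), so s_0''(4) = 30. On the right, s_1''(4) = 2c, so c = 15.

15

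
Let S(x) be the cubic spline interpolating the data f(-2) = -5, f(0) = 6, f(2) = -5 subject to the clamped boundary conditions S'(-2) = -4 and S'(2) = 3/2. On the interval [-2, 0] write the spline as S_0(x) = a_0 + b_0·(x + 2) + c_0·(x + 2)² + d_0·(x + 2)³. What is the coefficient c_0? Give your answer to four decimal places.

11.9375

Write m_i for S''(x_i). With h_i = 2, 2 and divided differences Δ_i = 11/2, -11/2, the continuity of S' gives the tridiagonal system
  2·m_0 + 8·m_1 + 2·m_2 = 6(Δ_1 - Δ_0) = -66
Clamped end conditions give two more equations: 2h_0·m_0 + h_0·m_1 = 6(Δ_0 - S'(-2)) = 57 and h_1·m_1 + 2h_1·m_2 = 6(S'(2) - Δ_1) = 42.
Forward elimination and back-substitution give m_0 = 191/8, m_1 = -77/4, m_2 = 161/8.
On [-2, 0], with S_0(x) = a_0 + b_0·(x + 2) + c_0·(x + 2)² + d_0·(x + 2)³: c_0 = m_0/2 = 191/16, d_0 = (m_1 - m_0)/(6h_0) = -115/32, b_0 = Δ_0 - h_0(2m_0 + m_1)/6 = -4.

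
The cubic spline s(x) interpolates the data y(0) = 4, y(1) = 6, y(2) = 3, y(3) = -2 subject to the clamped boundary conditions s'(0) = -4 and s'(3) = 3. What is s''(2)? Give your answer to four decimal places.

Put M_i = s'' at the i-th knot. Here h = (1, 1, 1) and Δ = (2, -3, -5), so the interior equations h_(i-1)·M_(i-1) + 2(h_(i-1)+h_i)·M_i + h_i·M_(i+1) = 6(Δ_i − Δ_(i-1)) read
  1·M_0 + 4·M_1 + 1·M_2 = 6(Δ_1 - Δ_0) = -30
  1·M_1 + 4·M_2 + 1·M_3 = 6(Δ_2 - Δ_1) = -12
Clamped end conditions give two more equations: 2h_0·M_0 + h_0·M_1 = 6(Δ_0 - s'(0)) = 36 and h_2·M_2 + 2h_2·M_3 = 6(s'(3) - Δ_2) = 48.
Solving: M_0 = 358/15, M_1 = -176/15, M_2 = -104/15, M_3 = 412/15.

-6.9333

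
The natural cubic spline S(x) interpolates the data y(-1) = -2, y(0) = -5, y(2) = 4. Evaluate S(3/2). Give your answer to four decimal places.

0.5781

Let m_i = S''(x_i). Step sizes h_i = 1, 2; slopes of the chords Δ_i = (y_(i+1) - y_i)/h_i = -3, 9/2.
  1·m_0 + 6·m_1 + 2·m_2 = 6(Δ_1 - Δ_0) = 45
Natural end conditions: m_0 = m_2 = 0.
Forward elimination and back-substitution give m_0 = 0, m_1 = 15/2, m_2 = 0.
On [0, 2], S(x) = -5 - 1/2·x + 15/4·x² - 5/8·x³.
With x = 3/2: S(3/2) = 37/64.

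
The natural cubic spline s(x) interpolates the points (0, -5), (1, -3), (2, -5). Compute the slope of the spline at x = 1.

Put m_i = s'' at the i-th knot. Here h = (1, 1) and Δ = (2, -2), so the interior equations h_(i-1)·m_(i-1) + 2(h_(i-1)+h_i)·m_i + h_i·m_(i+1) = 6(Δ_i − Δ_(i-1)) read
  1·m_0 + 4·m_1 + 1·m_2 = 6(Δ_1 - Δ_0) = -24
Natural end conditions: m_0 = m_2 = 0.
Forward elimination and back-substitution give m_0 = 0, m_1 = -6, m_2 = 0.
On [1, 2], s'(x) = b_1 + 2c_1·(x - 1) + 3d_1·(x - 1)² with b_1 = Δ_1 - h_1(2m_1 + m_2)/6 = 0, c_1 = m_1/2 = -3, d_1 = (m_2 - m_1)/(6h_1) = 1. So s'(1) = 0.

0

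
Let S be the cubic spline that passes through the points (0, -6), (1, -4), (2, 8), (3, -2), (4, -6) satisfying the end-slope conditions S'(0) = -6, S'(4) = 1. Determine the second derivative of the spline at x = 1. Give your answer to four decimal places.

22.6429

With m_i denoting the second derivative at x_i, h_i = 1, 1, 1, 1, and Δ_i = (y_(i+1) − y_i)/h_i = 2, 12, -10, -4:
  1·m_0 + 4·m_1 + 1·m_2 = 6(Δ_1 - Δ_0) = 60
  1·m_1 + 4·m_2 + 1·m_3 = 6(Δ_2 - Δ_1) = -132
  1·m_2 + 4·m_3 + 1·m_4 = 6(Δ_3 - Δ_2) = 36
Clamped end conditions give two more equations: 2h_0·m_0 + h_0·m_1 = 6(Δ_0 - S'(0)) = 48 and h_3·m_3 + 2h_3·m_4 = 6(S'(4) - Δ_3) = 30.
Solving: m_0 = 355/28, m_1 = 317/14, m_2 = -173/4, m_3 = 257/14, m_4 = 163/28.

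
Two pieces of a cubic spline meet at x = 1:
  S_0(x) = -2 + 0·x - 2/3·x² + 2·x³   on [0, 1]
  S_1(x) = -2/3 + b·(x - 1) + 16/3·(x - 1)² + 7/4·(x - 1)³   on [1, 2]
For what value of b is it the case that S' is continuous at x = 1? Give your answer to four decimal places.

S_0'(x) = 0 - 4/3·x + 6·x², so S_0'(1) = 14/3. On the right, S_1'(1) = b, so b = 14/3.

4.6667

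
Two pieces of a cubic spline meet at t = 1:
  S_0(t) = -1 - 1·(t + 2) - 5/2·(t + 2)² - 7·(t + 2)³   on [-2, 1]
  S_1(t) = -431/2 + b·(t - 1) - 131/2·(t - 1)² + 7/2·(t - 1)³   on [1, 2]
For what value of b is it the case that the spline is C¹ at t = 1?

S_0'(t) = -1 - 5·(t + 2) - 21·(t + 2)², so S_0'(1) = -205. On the right, S_1'(1) = b, so b = -205.

-205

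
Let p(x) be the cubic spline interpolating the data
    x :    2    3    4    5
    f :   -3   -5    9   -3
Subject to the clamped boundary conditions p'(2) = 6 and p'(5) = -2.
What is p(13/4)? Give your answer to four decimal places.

Write m_i for p''(x_i). With h_i = 1, 1, 1 and divided differences Δ_i = -2, 14, -12, the continuity of p' gives the tridiagonal system
  1·m_0 + 4·m_1 + 1·m_2 = 6(Δ_1 - Δ_0) = 96
  1·m_1 + 4·m_2 + 1·m_3 = 6(Δ_2 - Δ_1) = -156
Clamped end conditions give two more equations: 2h_0·m_0 + h_0·m_1 = 6(Δ_0 - p'(2)) = -48 and h_2·m_2 + 2h_2·m_3 = 6(p'(5) - Δ_2) = 60.
Solving the tridiagonal system: m_0 = -764/15, m_1 = 808/15, m_2 = -1028/15, m_3 = 964/15.
On [3, 4], p(x) = -5 + 112/15·(x - 3) + 404/15·(x - 3)² - 102/5·(x - 3)³.
With (x - 3) = 1/4: p(13/4) = -283/160.

-1.7688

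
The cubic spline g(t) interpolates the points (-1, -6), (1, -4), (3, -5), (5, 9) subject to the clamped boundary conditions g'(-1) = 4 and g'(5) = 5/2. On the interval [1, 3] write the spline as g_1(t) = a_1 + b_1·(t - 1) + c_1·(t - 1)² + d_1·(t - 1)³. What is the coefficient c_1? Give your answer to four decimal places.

-1.3000

Let M_i = g''(x_i). Step sizes h_i = 2, 2, 2; slopes of the chords Δ_i = (y_(i+1) - y_i)/h_i = 1, -1/2, 7.
  2·M_0 + 8·M_1 + 2·M_2 = 6(Δ_1 - Δ_0) = -9
  2·M_1 + 8·M_2 + 2·M_3 = 6(Δ_2 - Δ_1) = 45
Clamped end conditions give two more equations: 2h_0·M_0 + h_0·M_1 = 6(Δ_0 - g'(-1)) = -18 and h_2·M_2 + 2h_2·M_3 = 6(g'(5) - Δ_2) = -27.
Solving: M_0 = -16/5, M_1 = -13/5, M_2 = 91/10, M_3 = -113/10.
On [1, 3], with g_1(t) = a_1 + b_1·(t - 1) + c_1·(t - 1)² + d_1·(t - 1)³: c_1 = M_1/2 = -13/10, d_1 = (M_2 - M_1)/(6h_1) = 39/40, b_1 = Δ_1 - h_1(2M_1 + M_2)/6 = -9/5.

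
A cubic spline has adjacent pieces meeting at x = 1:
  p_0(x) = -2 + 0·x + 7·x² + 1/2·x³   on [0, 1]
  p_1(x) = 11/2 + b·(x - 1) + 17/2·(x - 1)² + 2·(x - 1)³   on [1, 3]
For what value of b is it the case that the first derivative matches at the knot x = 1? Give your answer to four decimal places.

15.5000

p_0'(x) = 0 + 14·x + 3/2·x², so p_0'(1) = 31/2. On the right, p_1'(1) = b, so b = 31/2.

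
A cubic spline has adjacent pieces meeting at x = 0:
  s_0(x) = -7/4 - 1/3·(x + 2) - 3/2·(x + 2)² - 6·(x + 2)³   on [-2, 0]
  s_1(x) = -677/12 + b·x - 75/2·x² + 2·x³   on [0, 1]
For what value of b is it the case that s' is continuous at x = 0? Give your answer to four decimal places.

-78.3333

s_0'(x) = -1/3 - 3·(x + 2) - 18·(x + 2)², so s_0'(0) = -235/3. On the right, s_1'(0) = b, so b = -235/3.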